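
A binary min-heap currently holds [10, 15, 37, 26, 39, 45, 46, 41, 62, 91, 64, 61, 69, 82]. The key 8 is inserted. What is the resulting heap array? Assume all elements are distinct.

append 8 at index 14 → [10, 15, 37, 26, 39, 45, 46, 41, 62, 91, 64, 61, 69, 82, 8]
8 < parent 46 at index 6, swap → [10, 15, 37, 26, 39, 45, 8, 41, 62, 91, 64, 61, 69, 82, 46]
8 < parent 37 at index 2, swap → [10, 15, 8, 26, 39, 45, 37, 41, 62, 91, 64, 61, 69, 82, 46]
8 < parent 10 at index 0, swap → [8, 15, 10, 26, 39, 45, 37, 41, 62, 91, 64, 61, 69, 82, 46]

[8, 15, 10, 26, 39, 45, 37, 41, 62, 91, 64, 61, 69, 82, 46]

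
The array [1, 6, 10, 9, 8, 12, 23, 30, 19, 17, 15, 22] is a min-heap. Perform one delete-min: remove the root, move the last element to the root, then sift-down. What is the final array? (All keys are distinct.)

remove root 1; move last element 22 to root → [22, 6, 10, 9, 8, 12, 23, 30, 19, 17, 15]
22 vs smaller child 6 at index 1, swap → [6, 22, 10, 9, 8, 12, 23, 30, 19, 17, 15]
22 vs smaller child 8 at index 4, swap → [6, 8, 10, 9, 22, 12, 23, 30, 19, 17, 15]
22 vs smaller child 15 at index 10, swap → [6, 8, 10, 9, 15, 12, 23, 30, 19, 17, 22]

[6, 8, 10, 9, 15, 12, 23, 30, 19, 17, 22]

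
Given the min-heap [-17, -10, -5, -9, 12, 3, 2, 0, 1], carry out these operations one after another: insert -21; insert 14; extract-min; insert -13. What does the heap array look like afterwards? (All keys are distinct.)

insert -21:
  append -21 at index 9 → [-17, -10, -5, -9, 12, 3, 2, 0, 1, -21]
  -21 < parent 12 at index 4, swap → [-17, -10, -5, -9, -21, 3, 2, 0, 1, 12]
  -21 < parent -10 at index 1, swap → [-17, -21, -5, -9, -10, 3, 2, 0, 1, 12]
  -21 < parent -17 at index 0, swap → [-21, -17, -5, -9, -10, 3, 2, 0, 1, 12]
insert 14:
  append 14 at index 10 → [-21, -17, -5, -9, -10, 3, 2, 0, 1, 12, 14] (no swap needed)
extract-min → returns -21:
  remove root -21; move last element 14 to root → [14, -17, -5, -9, -10, 3, 2, 0, 1, 12]
  14 vs smaller child -17 at index 1, swap → [-17, 14, -5, -9, -10, 3, 2, 0, 1, 12]
  14 vs smaller child -10 at index 4, swap → [-17, -10, -5, -9, 14, 3, 2, 0, 1, 12]
  14 vs only child 12 at index 9, swap → [-17, -10, -5, -9, 12, 3, 2, 0, 1, 14]
insert -13:
  append -13 at index 10 → [-17, -10, -5, -9, 12, 3, 2, 0, 1, 14, -13]
  -13 < parent 12 at index 4, swap → [-17, -10, -5, -9, -13, 3, 2, 0, 1, 14, 12]
  -13 < parent -10 at index 1, swap → [-17, -13, -5, -9, -10, 3, 2, 0, 1, 14, 12]

[-17, -13, -5, -9, -10, 3, 2, 0, 1, 14, 12]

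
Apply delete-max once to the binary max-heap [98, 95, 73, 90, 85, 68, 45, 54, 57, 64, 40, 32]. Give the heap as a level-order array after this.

[95, 90, 73, 57, 85, 68, 45, 54, 32, 64, 40]

remove root 98; move last element 32 to root → [32, 95, 73, 90, 85, 68, 45, 54, 57, 64, 40]
32 vs larger child 95 at index 1, swap → [95, 32, 73, 90, 85, 68, 45, 54, 57, 64, 40]
32 vs larger child 90 at index 3, swap → [95, 90, 73, 32, 85, 68, 45, 54, 57, 64, 40]
32 vs larger child 57 at index 8, swap → [95, 90, 73, 57, 85, 68, 45, 54, 32, 64, 40]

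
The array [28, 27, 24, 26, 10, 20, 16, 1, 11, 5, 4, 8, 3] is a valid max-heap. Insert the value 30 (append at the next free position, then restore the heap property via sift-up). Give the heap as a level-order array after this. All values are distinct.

append 30 at index 13 → [28, 27, 24, 26, 10, 20, 16, 1, 11, 5, 4, 8, 3, 30]
30 > parent 16 at index 6, swap → [28, 27, 24, 26, 10, 20, 30, 1, 11, 5, 4, 8, 3, 16]
30 > parent 24 at index 2, swap → [28, 27, 30, 26, 10, 20, 24, 1, 11, 5, 4, 8, 3, 16]
30 > parent 28 at index 0, swap → [30, 27, 28, 26, 10, 20, 24, 1, 11, 5, 4, 8, 3, 16]

[30, 27, 28, 26, 10, 20, 24, 1, 11, 5, 4, 8, 3, 16]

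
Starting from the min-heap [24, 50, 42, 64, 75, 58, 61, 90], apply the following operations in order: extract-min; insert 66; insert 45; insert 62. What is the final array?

extract-min → returns 24:
  remove root 24; move last element 90 to root → [90, 50, 42, 64, 75, 58, 61]
  90 vs smaller child 42 at index 2, swap → [42, 50, 90, 64, 75, 58, 61]
  90 vs smaller child 58 at index 5, swap → [42, 50, 58, 64, 75, 90, 61]
insert 66:
  append 66 at index 7 → [42, 50, 58, 64, 75, 90, 61, 66] (no swap needed)
insert 45:
  append 45 at index 8 → [42, 50, 58, 64, 75, 90, 61, 66, 45]
  45 < parent 64 at index 3, swap → [42, 50, 58, 45, 75, 90, 61, 66, 64]
  45 < parent 50 at index 1, swap → [42, 45, 58, 50, 75, 90, 61, 66, 64]
insert 62:
  append 62 at index 9 → [42, 45, 58, 50, 75, 90, 61, 66, 64, 62]
  62 < parent 75 at index 4, swap → [42, 45, 58, 50, 62, 90, 61, 66, 64, 75]

[42, 45, 58, 50, 62, 90, 61, 66, 64, 75]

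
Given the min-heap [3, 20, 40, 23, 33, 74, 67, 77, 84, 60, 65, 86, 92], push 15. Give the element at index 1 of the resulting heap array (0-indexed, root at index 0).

append 15 at index 13 → [3, 20, 40, 23, 33, 74, 67, 77, 84, 60, 65, 86, 92, 15]
15 < parent 67 at index 6, swap → [3, 20, 40, 23, 33, 74, 15, 77, 84, 60, 65, 86, 92, 67]
15 < parent 40 at index 2, swap → [3, 20, 15, 23, 33, 74, 40, 77, 84, 60, 65, 86, 92, 67]
resulting array: [3, 20, 15, 23, 33, 74, 40, 77, 84, 60, 65, 86, 92, 67]

20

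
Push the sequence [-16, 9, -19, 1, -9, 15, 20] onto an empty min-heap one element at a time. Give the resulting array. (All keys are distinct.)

Insert -16:
  append -16 at index 0 → [-16] (no swap needed)
Insert 9:
  append 9 at index 1 → [-16, 9] (no swap needed)
Insert -19:
  append -19 at index 2 → [-16, 9, -19]
  -19 < parent -16 at index 0, swap → [-19, 9, -16]
Insert 1:
  append 1 at index 3 → [-19, 9, -16, 1]
  1 < parent 9 at index 1, swap → [-19, 1, -16, 9]
Insert -9:
  append -9 at index 4 → [-19, 1, -16, 9, -9]
  -9 < parent 1 at index 1, swap → [-19, -9, -16, 9, 1]
Insert 15:
  append 15 at index 5 → [-19, -9, -16, 9, 1, 15] (no swap needed)
Insert 20:
  append 20 at index 6 → [-19, -9, -16, 9, 1, 15, 20] (no swap needed)

[-19, -9, -16, 9, 1, 15, 20]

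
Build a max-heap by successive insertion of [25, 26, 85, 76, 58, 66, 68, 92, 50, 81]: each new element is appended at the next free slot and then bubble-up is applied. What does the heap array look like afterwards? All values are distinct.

[92, 85, 68, 76, 81, 26, 66, 25, 50, 58]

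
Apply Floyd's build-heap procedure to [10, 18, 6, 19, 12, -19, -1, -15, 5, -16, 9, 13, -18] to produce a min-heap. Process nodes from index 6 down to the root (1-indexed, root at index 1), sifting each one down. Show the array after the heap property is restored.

[-19, -16, -18, -15, 9, 6, -1, 19, 5, 12, 18, 13, 10]

sift down from index 6: already satisfies heap property
sift down from index 5:
  12 vs smaller child -16 at index 10, swap → [10, 18, 6, 19, -16, -19, -1, -15, 5, 12, 9, 13, -18]
sift down from index 4:
  19 vs smaller child -15 at index 8, swap → [10, 18, 6, -15, -16, -19, -1, 19, 5, 12, 9, 13, -18]
sift down from index 3:
  6 vs smaller child -19 at index 6, swap → [10, 18, -19, -15, -16, 6, -1, 19, 5, 12, 9, 13, -18]
  6 vs smaller child -18 at index 13, swap → [10, 18, -19, -15, -16, -18, -1, 19, 5, 12, 9, 13, 6]
sift down from index 2:
  18 vs smaller child -16 at index 5, swap → [10, -16, -19, -15, 18, -18, -1, 19, 5, 12, 9, 13, 6]
  18 vs smaller child 9 at index 11, swap → [10, -16, -19, -15, 9, -18, -1, 19, 5, 12, 18, 13, 6]
sift down from index 1:
  10 vs smaller child -19 at index 3, swap → [-19, -16, 10, -15, 9, -18, -1, 19, 5, 12, 18, 13, 6]
  10 vs smaller child -18 at index 6, swap → [-19, -16, -18, -15, 9, 10, -1, 19, 5, 12, 18, 13, 6]
  10 vs smaller child 6 at index 13, swap → [-19, -16, -18, -15, 9, 6, -1, 19, 5, 12, 18, 13, 10]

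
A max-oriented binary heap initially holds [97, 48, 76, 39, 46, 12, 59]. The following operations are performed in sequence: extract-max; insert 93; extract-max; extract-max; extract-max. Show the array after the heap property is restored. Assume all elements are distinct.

[48, 46, 12, 39]

extract-max → returns 97:
  remove root 97; move last element 59 to root → [59, 48, 76, 39, 46, 12]
  59 vs larger child 76 at index 2, swap → [76, 48, 59, 39, 46, 12]
insert 93:
  append 93 at index 6 → [76, 48, 59, 39, 46, 12, 93]
  93 > parent 59 at index 2, swap → [76, 48, 93, 39, 46, 12, 59]
  93 > parent 76 at index 0, swap → [93, 48, 76, 39, 46, 12, 59]
extract-max → returns 93:
  remove root 93; move last element 59 to root → [59, 48, 76, 39, 46, 12]
  59 vs larger child 76 at index 2, swap → [76, 48, 59, 39, 46, 12]
extract-max → returns 76:
  remove root 76; move last element 12 to root → [12, 48, 59, 39, 46]
  12 vs larger child 59 at index 2, swap → [59, 48, 12, 39, 46]
extract-max → returns 59:
  remove root 59; move last element 46 to root → [46, 48, 12, 39]
  46 vs larger child 48 at index 1, swap → [48, 46, 12, 39]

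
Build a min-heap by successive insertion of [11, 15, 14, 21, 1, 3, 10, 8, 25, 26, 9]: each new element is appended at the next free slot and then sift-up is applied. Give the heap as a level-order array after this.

[1, 8, 3, 11, 9, 14, 10, 21, 25, 26, 15]

Insert 11:
  append 11 at index 0 → [11] (no swap needed)
Insert 15:
  append 15 at index 1 → [11, 15] (no swap needed)
Insert 14:
  append 14 at index 2 → [11, 15, 14] (no swap needed)
Insert 21:
  append 21 at index 3 → [11, 15, 14, 21] (no swap needed)
Insert 1:
  append 1 at index 4 → [11, 15, 14, 21, 1]
  1 < parent 15 at index 1, swap → [11, 1, 14, 21, 15]
  1 < parent 11 at index 0, swap → [1, 11, 14, 21, 15]
Insert 3:
  append 3 at index 5 → [1, 11, 14, 21, 15, 3]
  3 < parent 14 at index 2, swap → [1, 11, 3, 21, 15, 14]
Insert 10:
  append 10 at index 6 → [1, 11, 3, 21, 15, 14, 10] (no swap needed)
Insert 8:
  append 8 at index 7 → [1, 11, 3, 21, 15, 14, 10, 8]
  8 < parent 21 at index 3, swap → [1, 11, 3, 8, 15, 14, 10, 21]
  8 < parent 11 at index 1, swap → [1, 8, 3, 11, 15, 14, 10, 21]
Insert 25:
  append 25 at index 8 → [1, 8, 3, 11, 15, 14, 10, 21, 25] (no swap needed)
Insert 26:
  append 26 at index 9 → [1, 8, 3, 11, 15, 14, 10, 21, 25, 26] (no swap needed)
Insert 9:
  append 9 at index 10 → [1, 8, 3, 11, 15, 14, 10, 21, 25, 26, 9]
  9 < parent 15 at index 4, swap → [1, 8, 3, 11, 9, 14, 10, 21, 25, 26, 15]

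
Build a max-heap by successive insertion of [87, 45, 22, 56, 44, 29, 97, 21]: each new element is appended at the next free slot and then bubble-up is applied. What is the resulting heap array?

Insert 87:
  append 87 at index 0 → [87] (no swap needed)
Insert 45:
  append 45 at index 1 → [87, 45] (no swap needed)
Insert 22:
  append 22 at index 2 → [87, 45, 22] (no swap needed)
Insert 56:
  append 56 at index 3 → [87, 45, 22, 56]
  56 > parent 45 at index 1, swap → [87, 56, 22, 45]
Insert 44:
  append 44 at index 4 → [87, 56, 22, 45, 44] (no swap needed)
Insert 29:
  append 29 at index 5 → [87, 56, 22, 45, 44, 29]
  29 > parent 22 at index 2, swap → [87, 56, 29, 45, 44, 22]
Insert 97:
  append 97 at index 6 → [87, 56, 29, 45, 44, 22, 97]
  97 > parent 29 at index 2, swap → [87, 56, 97, 45, 44, 22, 29]
  97 > parent 87 at index 0, swap → [97, 56, 87, 45, 44, 22, 29]
Insert 21:
  append 21 at index 7 → [97, 56, 87, 45, 44, 22, 29, 21] (no swap needed)

[97, 56, 87, 45, 44, 22, 29, 21]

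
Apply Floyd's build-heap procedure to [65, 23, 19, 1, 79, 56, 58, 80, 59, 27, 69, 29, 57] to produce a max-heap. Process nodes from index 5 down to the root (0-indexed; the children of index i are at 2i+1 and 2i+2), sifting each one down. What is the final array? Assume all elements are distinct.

[80, 79, 58, 59, 69, 57, 19, 1, 23, 27, 65, 29, 56]

sift down from index 5:
  56 vs larger child 57 at index 12, swap → [65, 23, 19, 1, 79, 57, 58, 80, 59, 27, 69, 29, 56]
sift down from index 4: already satisfies heap property
sift down from index 3:
  1 vs larger child 80 at index 7, swap → [65, 23, 19, 80, 79, 57, 58, 1, 59, 27, 69, 29, 56]
sift down from index 2:
  19 vs larger child 58 at index 6, swap → [65, 23, 58, 80, 79, 57, 19, 1, 59, 27, 69, 29, 56]
sift down from index 1:
  23 vs larger child 80 at index 3, swap → [65, 80, 58, 23, 79, 57, 19, 1, 59, 27, 69, 29, 56]
  23 vs larger child 59 at index 8, swap → [65, 80, 58, 59, 79, 57, 19, 1, 23, 27, 69, 29, 56]
sift down from index 0:
  65 vs larger child 80 at index 1, swap → [80, 65, 58, 59, 79, 57, 19, 1, 23, 27, 69, 29, 56]
  65 vs larger child 79 at index 4, swap → [80, 79, 58, 59, 65, 57, 19, 1, 23, 27, 69, 29, 56]
  65 vs larger child 69 at index 10, swap → [80, 79, 58, 59, 69, 57, 19, 1, 23, 27, 65, 29, 56]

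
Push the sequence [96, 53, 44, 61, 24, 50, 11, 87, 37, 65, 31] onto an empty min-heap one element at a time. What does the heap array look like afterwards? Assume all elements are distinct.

[11, 31, 24, 44, 37, 53, 50, 96, 87, 65, 61]

Insert 96:
  append 96 at index 0 → [96] (no swap needed)
Insert 53:
  append 53 at index 1 → [96, 53]
  53 < parent 96 at index 0, swap → [53, 96]
Insert 44:
  append 44 at index 2 → [53, 96, 44]
  44 < parent 53 at index 0, swap → [44, 96, 53]
Insert 61:
  append 61 at index 3 → [44, 96, 53, 61]
  61 < parent 96 at index 1, swap → [44, 61, 53, 96]
Insert 24:
  append 24 at index 4 → [44, 61, 53, 96, 24]
  24 < parent 61 at index 1, swap → [44, 24, 53, 96, 61]
  24 < parent 44 at index 0, swap → [24, 44, 53, 96, 61]
Insert 50:
  append 50 at index 5 → [24, 44, 53, 96, 61, 50]
  50 < parent 53 at index 2, swap → [24, 44, 50, 96, 61, 53]
Insert 11:
  append 11 at index 6 → [24, 44, 50, 96, 61, 53, 11]
  11 < parent 50 at index 2, swap → [24, 44, 11, 96, 61, 53, 50]
  11 < parent 24 at index 0, swap → [11, 44, 24, 96, 61, 53, 50]
Insert 87:
  append 87 at index 7 → [11, 44, 24, 96, 61, 53, 50, 87]
  87 < parent 96 at index 3, swap → [11, 44, 24, 87, 61, 53, 50, 96]
Insert 37:
  append 37 at index 8 → [11, 44, 24, 87, 61, 53, 50, 96, 37]
  37 < parent 87 at index 3, swap → [11, 44, 24, 37, 61, 53, 50, 96, 87]
  37 < parent 44 at index 1, swap → [11, 37, 24, 44, 61, 53, 50, 96, 87]
Insert 65:
  append 65 at index 9 → [11, 37, 24, 44, 61, 53, 50, 96, 87, 65] (no swap needed)
Insert 31:
  append 31 at index 10 → [11, 37, 24, 44, 61, 53, 50, 96, 87, 65, 31]
  31 < parent 61 at index 4, swap → [11, 37, 24, 44, 31, 53, 50, 96, 87, 65, 61]
  31 < parent 37 at index 1, swap → [11, 31, 24, 44, 37, 53, 50, 96, 87, 65, 61]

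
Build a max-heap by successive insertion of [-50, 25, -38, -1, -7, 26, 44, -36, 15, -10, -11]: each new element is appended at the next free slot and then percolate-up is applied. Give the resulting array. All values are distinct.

[44, 15, 26, -1, -7, -38, 25, -50, -36, -10, -11]

Insert -50:
  append -50 at index 0 → [-50] (no swap needed)
Insert 25:
  append 25 at index 1 → [-50, 25]
  25 > parent -50 at index 0, swap → [25, -50]
Insert -38:
  append -38 at index 2 → [25, -50, -38] (no swap needed)
Insert -1:
  append -1 at index 3 → [25, -50, -38, -1]
  -1 > parent -50 at index 1, swap → [25, -1, -38, -50]
Insert -7:
  append -7 at index 4 → [25, -1, -38, -50, -7] (no swap needed)
Insert 26:
  append 26 at index 5 → [25, -1, -38, -50, -7, 26]
  26 > parent -38 at index 2, swap → [25, -1, 26, -50, -7, -38]
  26 > parent 25 at index 0, swap → [26, -1, 25, -50, -7, -38]
Insert 44:
  append 44 at index 6 → [26, -1, 25, -50, -7, -38, 44]
  44 > parent 25 at index 2, swap → [26, -1, 44, -50, -7, -38, 25]
  44 > parent 26 at index 0, swap → [44, -1, 26, -50, -7, -38, 25]
Insert -36:
  append -36 at index 7 → [44, -1, 26, -50, -7, -38, 25, -36]
  -36 > parent -50 at index 3, swap → [44, -1, 26, -36, -7, -38, 25, -50]
Insert 15:
  append 15 at index 8 → [44, -1, 26, -36, -7, -38, 25, -50, 15]
  15 > parent -36 at index 3, swap → [44, -1, 26, 15, -7, -38, 25, -50, -36]
  15 > parent -1 at index 1, swap → [44, 15, 26, -1, -7, -38, 25, -50, -36]
Insert -10:
  append -10 at index 9 → [44, 15, 26, -1, -7, -38, 25, -50, -36, -10] (no swap needed)
Insert -11:
  append -11 at index 10 → [44, 15, 26, -1, -7, -38, 25, -50, -36, -10, -11] (no swap needed)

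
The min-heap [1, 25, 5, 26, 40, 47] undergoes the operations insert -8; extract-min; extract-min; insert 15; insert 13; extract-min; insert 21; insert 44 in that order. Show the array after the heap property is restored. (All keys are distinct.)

[13, 25, 15, 26, 40, 47, 21, 44]

insert -8:
  append -8 at index 6 → [1, 25, 5, 26, 40, 47, -8]
  -8 < parent 5 at index 2, swap → [1, 25, -8, 26, 40, 47, 5]
  -8 < parent 1 at index 0, swap → [-8, 25, 1, 26, 40, 47, 5]
extract-min → returns -8:
  remove root -8; move last element 5 to root → [5, 25, 1, 26, 40, 47]
  5 vs smaller child 1 at index 2, swap → [1, 25, 5, 26, 40, 47]
extract-min → returns 1:
  remove root 1; move last element 47 to root → [47, 25, 5, 26, 40]
  47 vs smaller child 5 at index 2, swap → [5, 25, 47, 26, 40]
insert 15:
  append 15 at index 5 → [5, 25, 47, 26, 40, 15]
  15 < parent 47 at index 2, swap → [5, 25, 15, 26, 40, 47]
insert 13:
  append 13 at index 6 → [5, 25, 15, 26, 40, 47, 13]
  13 < parent 15 at index 2, swap → [5, 25, 13, 26, 40, 47, 15]
extract-min → returns 5:
  remove root 5; move last element 15 to root → [15, 25, 13, 26, 40, 47]
  15 vs smaller child 13 at index 2, swap → [13, 25, 15, 26, 40, 47]
insert 21:
  append 21 at index 6 → [13, 25, 15, 26, 40, 47, 21] (no swap needed)
insert 44:
  append 44 at index 7 → [13, 25, 15, 26, 40, 47, 21, 44] (no swap needed)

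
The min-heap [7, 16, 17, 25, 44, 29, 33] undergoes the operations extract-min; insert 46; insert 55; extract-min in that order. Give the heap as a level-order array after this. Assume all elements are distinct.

[17, 25, 29, 33, 44, 55, 46]

extract-min → returns 7:
  remove root 7; move last element 33 to root → [33, 16, 17, 25, 44, 29]
  33 vs smaller child 16 at index 1, swap → [16, 33, 17, 25, 44, 29]
  33 vs smaller child 25 at index 3, swap → [16, 25, 17, 33, 44, 29]
insert 46:
  append 46 at index 6 → [16, 25, 17, 33, 44, 29, 46] (no swap needed)
insert 55:
  append 55 at index 7 → [16, 25, 17, 33, 44, 29, 46, 55] (no swap needed)
extract-min → returns 16:
  remove root 16; move last element 55 to root → [55, 25, 17, 33, 44, 29, 46]
  55 vs smaller child 17 at index 2, swap → [17, 25, 55, 33, 44, 29, 46]
  55 vs smaller child 29 at index 5, swap → [17, 25, 29, 33, 44, 55, 46]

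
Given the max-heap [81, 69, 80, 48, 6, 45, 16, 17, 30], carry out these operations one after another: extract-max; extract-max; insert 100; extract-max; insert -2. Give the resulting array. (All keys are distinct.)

extract-max → returns 81:
  remove root 81; move last element 30 to root → [30, 69, 80, 48, 6, 45, 16, 17]
  30 vs larger child 80 at index 2, swap → [80, 69, 30, 48, 6, 45, 16, 17]
  30 vs larger child 45 at index 5, swap → [80, 69, 45, 48, 6, 30, 16, 17]
extract-max → returns 80:
  remove root 80; move last element 17 to root → [17, 69, 45, 48, 6, 30, 16]
  17 vs larger child 69 at index 1, swap → [69, 17, 45, 48, 6, 30, 16]
  17 vs larger child 48 at index 3, swap → [69, 48, 45, 17, 6, 30, 16]
insert 100:
  append 100 at index 7 → [69, 48, 45, 17, 6, 30, 16, 100]
  100 > parent 17 at index 3, swap → [69, 48, 45, 100, 6, 30, 16, 17]
  100 > parent 48 at index 1, swap → [69, 100, 45, 48, 6, 30, 16, 17]
  100 > parent 69 at index 0, swap → [100, 69, 45, 48, 6, 30, 16, 17]
extract-max → returns 100:
  remove root 100; move last element 17 to root → [17, 69, 45, 48, 6, 30, 16]
  17 vs larger child 69 at index 1, swap → [69, 17, 45, 48, 6, 30, 16]
  17 vs larger child 48 at index 3, swap → [69, 48, 45, 17, 6, 30, 16]
insert -2:
  append -2 at index 7 → [69, 48, 45, 17, 6, 30, 16, -2] (no swap needed)

[69, 48, 45, 17, 6, 30, 16, -2]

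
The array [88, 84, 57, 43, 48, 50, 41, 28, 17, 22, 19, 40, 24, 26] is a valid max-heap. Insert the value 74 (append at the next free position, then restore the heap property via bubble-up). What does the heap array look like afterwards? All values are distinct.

append 74 at index 14 → [88, 84, 57, 43, 48, 50, 41, 28, 17, 22, 19, 40, 24, 26, 74]
74 > parent 41 at index 6, swap → [88, 84, 57, 43, 48, 50, 74, 28, 17, 22, 19, 40, 24, 26, 41]
74 > parent 57 at index 2, swap → [88, 84, 74, 43, 48, 50, 57, 28, 17, 22, 19, 40, 24, 26, 41]

[88, 84, 74, 43, 48, 50, 57, 28, 17, 22, 19, 40, 24, 26, 41]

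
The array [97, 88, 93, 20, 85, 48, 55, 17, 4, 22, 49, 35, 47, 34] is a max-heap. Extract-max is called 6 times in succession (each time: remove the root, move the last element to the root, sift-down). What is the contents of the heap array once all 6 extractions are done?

[48, 47, 35, 20, 22, 4, 34, 17]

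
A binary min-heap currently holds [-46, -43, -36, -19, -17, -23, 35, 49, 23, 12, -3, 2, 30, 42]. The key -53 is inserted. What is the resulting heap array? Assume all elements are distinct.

[-53, -43, -46, -19, -17, -23, -36, 49, 23, 12, -3, 2, 30, 42, 35]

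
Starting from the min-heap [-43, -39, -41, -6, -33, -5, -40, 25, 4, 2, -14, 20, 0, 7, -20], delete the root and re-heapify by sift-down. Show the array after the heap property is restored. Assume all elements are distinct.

[-41, -39, -40, -6, -33, -5, -20, 25, 4, 2, -14, 20, 0, 7]

remove root -43; move last element -20 to root → [-20, -39, -41, -6, -33, -5, -40, 25, 4, 2, -14, 20, 0, 7]
-20 vs smaller child -41 at index 2, swap → [-41, -39, -20, -6, -33, -5, -40, 25, 4, 2, -14, 20, 0, 7]
-20 vs smaller child -40 at index 6, swap → [-41, -39, -40, -6, -33, -5, -20, 25, 4, 2, -14, 20, 0, 7]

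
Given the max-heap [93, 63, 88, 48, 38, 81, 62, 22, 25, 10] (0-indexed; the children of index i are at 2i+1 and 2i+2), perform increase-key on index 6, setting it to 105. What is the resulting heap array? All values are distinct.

[105, 63, 93, 48, 38, 81, 88, 22, 25, 10]

set index 6 from 62 to 105 → [93, 63, 88, 48, 38, 81, 105, 22, 25, 10]
105 > parent 88 at index 2, swap → [93, 63, 105, 48, 38, 81, 88, 22, 25, 10]
105 > parent 93 at index 0, swap → [105, 63, 93, 48, 38, 81, 88, 22, 25, 10]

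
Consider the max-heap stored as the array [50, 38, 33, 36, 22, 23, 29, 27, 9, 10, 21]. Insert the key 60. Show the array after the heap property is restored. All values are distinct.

[60, 38, 50, 36, 22, 33, 29, 27, 9, 10, 21, 23]

append 60 at index 11 → [50, 38, 33, 36, 22, 23, 29, 27, 9, 10, 21, 60]
60 > parent 23 at index 5, swap → [50, 38, 33, 36, 22, 60, 29, 27, 9, 10, 21, 23]
60 > parent 33 at index 2, swap → [50, 38, 60, 36, 22, 33, 29, 27, 9, 10, 21, 23]
60 > parent 50 at index 0, swap → [60, 38, 50, 36, 22, 33, 29, 27, 9, 10, 21, 23]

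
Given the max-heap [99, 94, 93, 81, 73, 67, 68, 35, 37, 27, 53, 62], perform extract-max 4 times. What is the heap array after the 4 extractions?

extract-max #1 returns 99:
  remove root 99; move last element 62 to root → [62, 94, 93, 81, 73, 67, 68, 35, 37, 27, 53]
  62 vs larger child 94 at index 1, swap → [94, 62, 93, 81, 73, 67, 68, 35, 37, 27, 53]
  62 vs larger child 81 at index 3, swap → [94, 81, 93, 62, 73, 67, 68, 35, 37, 27, 53]
extract-max #2 returns 94:
  remove root 94; move last element 53 to root → [53, 81, 93, 62, 73, 67, 68, 35, 37, 27]
  53 vs larger child 93 at index 2, swap → [93, 81, 53, 62, 73, 67, 68, 35, 37, 27]
  53 vs larger child 68 at index 6, swap → [93, 81, 68, 62, 73, 67, 53, 35, 37, 27]
extract-max #3 returns 93:
  remove root 93; move last element 27 to root → [27, 81, 68, 62, 73, 67, 53, 35, 37]
  27 vs larger child 81 at index 1, swap → [81, 27, 68, 62, 73, 67, 53, 35, 37]
  27 vs larger child 73 at index 4, swap → [81, 73, 68, 62, 27, 67, 53, 35, 37]
extract-max #4 returns 81:
  remove root 81; move last element 37 to root → [37, 73, 68, 62, 27, 67, 53, 35]
  37 vs larger child 73 at index 1, swap → [73, 37, 68, 62, 27, 67, 53, 35]
  37 vs larger child 62 at index 3, swap → [73, 62, 68, 37, 27, 67, 53, 35]

[73, 62, 68, 37, 27, 67, 53, 35]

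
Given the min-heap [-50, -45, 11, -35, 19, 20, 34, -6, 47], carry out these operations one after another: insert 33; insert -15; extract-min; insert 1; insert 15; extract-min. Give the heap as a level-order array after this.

[-35, -15, 11, -6, 1, 15, 34, 19, 47, 33, 20]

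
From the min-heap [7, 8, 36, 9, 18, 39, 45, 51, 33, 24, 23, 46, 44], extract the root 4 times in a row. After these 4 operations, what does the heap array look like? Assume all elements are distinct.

extract-min #1 returns 7:
  remove root 7; move last element 44 to root → [44, 8, 36, 9, 18, 39, 45, 51, 33, 24, 23, 46]
  44 vs smaller child 8 at index 1, swap → [8, 44, 36, 9, 18, 39, 45, 51, 33, 24, 23, 46]
  44 vs smaller child 9 at index 3, swap → [8, 9, 36, 44, 18, 39, 45, 51, 33, 24, 23, 46]
  44 vs smaller child 33 at index 8, swap → [8, 9, 36, 33, 18, 39, 45, 51, 44, 24, 23, 46]
extract-min #2 returns 8:
  remove root 8; move last element 46 to root → [46, 9, 36, 33, 18, 39, 45, 51, 44, 24, 23]
  46 vs smaller child 9 at index 1, swap → [9, 46, 36, 33, 18, 39, 45, 51, 44, 24, 23]
  46 vs smaller child 18 at index 4, swap → [9, 18, 36, 33, 46, 39, 45, 51, 44, 24, 23]
  46 vs smaller child 23 at index 10, swap → [9, 18, 36, 33, 23, 39, 45, 51, 44, 24, 46]
extract-min #3 returns 9:
  remove root 9; move last element 46 to root → [46, 18, 36, 33, 23, 39, 45, 51, 44, 24]
  46 vs smaller child 18 at index 1, swap → [18, 46, 36, 33, 23, 39, 45, 51, 44, 24]
  46 vs smaller child 23 at index 4, swap → [18, 23, 36, 33, 46, 39, 45, 51, 44, 24]
  46 vs only child 24 at index 9, swap → [18, 23, 36, 33, 24, 39, 45, 51, 44, 46]
extract-min #4 returns 18:
  remove root 18; move last element 46 to root → [46, 23, 36, 33, 24, 39, 45, 51, 44]
  46 vs smaller child 23 at index 1, swap → [23, 46, 36, 33, 24, 39, 45, 51, 44]
  46 vs smaller child 24 at index 4, swap → [23, 24, 36, 33, 46, 39, 45, 51, 44]

[23, 24, 36, 33, 46, 39, 45, 51, 44]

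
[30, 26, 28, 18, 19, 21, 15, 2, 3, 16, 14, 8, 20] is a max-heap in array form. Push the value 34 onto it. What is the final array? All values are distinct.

[34, 26, 30, 18, 19, 21, 28, 2, 3, 16, 14, 8, 20, 15]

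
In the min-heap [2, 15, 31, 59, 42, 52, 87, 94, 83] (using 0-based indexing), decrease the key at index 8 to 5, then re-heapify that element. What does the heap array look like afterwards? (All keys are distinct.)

[2, 5, 31, 15, 42, 52, 87, 94, 59]

set index 8 from 83 to 5 → [2, 15, 31, 59, 42, 52, 87, 94, 5]
5 < parent 59 at index 3, swap → [2, 15, 31, 5, 42, 52, 87, 94, 59]
5 < parent 15 at index 1, swap → [2, 5, 31, 15, 42, 52, 87, 94, 59]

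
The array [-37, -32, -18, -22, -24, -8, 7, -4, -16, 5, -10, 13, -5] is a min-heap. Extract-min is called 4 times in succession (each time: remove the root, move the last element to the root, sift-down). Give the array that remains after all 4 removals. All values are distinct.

[-18, -16, -8, -5, -10, 5, 7, -4, 13]

extract-min #1 returns -37:
  remove root -37; move last element -5 to root → [-5, -32, -18, -22, -24, -8, 7, -4, -16, 5, -10, 13]
  -5 vs smaller child -32 at index 1, swap → [-32, -5, -18, -22, -24, -8, 7, -4, -16, 5, -10, 13]
  -5 vs smaller child -24 at index 4, swap → [-32, -24, -18, -22, -5, -8, 7, -4, -16, 5, -10, 13]
  -5 vs smaller child -10 at index 10, swap → [-32, -24, -18, -22, -10, -8, 7, -4, -16, 5, -5, 13]
extract-min #2 returns -32:
  remove root -32; move last element 13 to root → [13, -24, -18, -22, -10, -8, 7, -4, -16, 5, -5]
  13 vs smaller child -24 at index 1, swap → [-24, 13, -18, -22, -10, -8, 7, -4, -16, 5, -5]
  13 vs smaller child -22 at index 3, swap → [-24, -22, -18, 13, -10, -8, 7, -4, -16, 5, -5]
  13 vs smaller child -16 at index 8, swap → [-24, -22, -18, -16, -10, -8, 7, -4, 13, 5, -5]
extract-min #3 returns -24:
  remove root -24; move last element -5 to root → [-5, -22, -18, -16, -10, -8, 7, -4, 13, 5]
  -5 vs smaller child -22 at index 1, swap → [-22, -5, -18, -16, -10, -8, 7, -4, 13, 5]
  -5 vs smaller child -16 at index 3, swap → [-22, -16, -18, -5, -10, -8, 7, -4, 13, 5]
extract-min #4 returns -22:
  remove root -22; move last element 5 to root → [5, -16, -18, -5, -10, -8, 7, -4, 13]
  5 vs smaller child -18 at index 2, swap → [-18, -16, 5, -5, -10, -8, 7, -4, 13]
  5 vs smaller child -8 at index 5, swap → [-18, -16, -8, -5, -10, 5, 7, -4, 13]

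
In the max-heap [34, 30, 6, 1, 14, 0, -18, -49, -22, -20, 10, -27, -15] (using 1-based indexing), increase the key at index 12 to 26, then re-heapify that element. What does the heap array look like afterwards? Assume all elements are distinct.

[34, 30, 26, 1, 14, 6, -18, -49, -22, -20, 10, 0, -15]

set index 12 from -27 to 26 → [34, 30, 6, 1, 14, 0, -18, -49, -22, -20, 10, 26, -15]
26 > parent 0 at index 6, swap → [34, 30, 6, 1, 14, 26, -18, -49, -22, -20, 10, 0, -15]
26 > parent 6 at index 3, swap → [34, 30, 26, 1, 14, 6, -18, -49, -22, -20, 10, 0, -15]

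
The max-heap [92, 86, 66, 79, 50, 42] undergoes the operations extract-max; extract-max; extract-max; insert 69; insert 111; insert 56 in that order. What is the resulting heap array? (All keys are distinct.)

extract-max → returns 92:
  remove root 92; move last element 42 to root → [42, 86, 66, 79, 50]
  42 vs larger child 86 at index 1, swap → [86, 42, 66, 79, 50]
  42 vs larger child 79 at index 3, swap → [86, 79, 66, 42, 50]
extract-max → returns 86:
  remove root 86; move last element 50 to root → [50, 79, 66, 42]
  50 vs larger child 79 at index 1, swap → [79, 50, 66, 42]
extract-max → returns 79:
  remove root 79; move last element 42 to root → [42, 50, 66]
  42 vs larger child 66 at index 2, swap → [66, 50, 42]
insert 69:
  append 69 at index 3 → [66, 50, 42, 69]
  69 > parent 50 at index 1, swap → [66, 69, 42, 50]
  69 > parent 66 at index 0, swap → [69, 66, 42, 50]
insert 111:
  append 111 at index 4 → [69, 66, 42, 50, 111]
  111 > parent 66 at index 1, swap → [69, 111, 42, 50, 66]
  111 > parent 69 at index 0, swap → [111, 69, 42, 50, 66]
insert 56:
  append 56 at index 5 → [111, 69, 42, 50, 66, 56]
  56 > parent 42 at index 2, swap → [111, 69, 56, 50, 66, 42]

[111, 69, 56, 50, 66, 42]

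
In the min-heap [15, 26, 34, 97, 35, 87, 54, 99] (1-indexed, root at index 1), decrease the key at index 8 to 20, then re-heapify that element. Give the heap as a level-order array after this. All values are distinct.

set index 8 from 99 to 20 → [15, 26, 34, 97, 35, 87, 54, 20]
20 < parent 97 at index 4, swap → [15, 26, 34, 20, 35, 87, 54, 97]
20 < parent 26 at index 2, swap → [15, 20, 34, 26, 35, 87, 54, 97]

[15, 20, 34, 26, 35, 87, 54, 97]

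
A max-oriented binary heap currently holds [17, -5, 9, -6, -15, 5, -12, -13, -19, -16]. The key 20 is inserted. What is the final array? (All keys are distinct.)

[20, 17, 9, -6, -5, 5, -12, -13, -19, -16, -15]

append 20 at index 10 → [17, -5, 9, -6, -15, 5, -12, -13, -19, -16, 20]
20 > parent -15 at index 4, swap → [17, -5, 9, -6, 20, 5, -12, -13, -19, -16, -15]
20 > parent -5 at index 1, swap → [17, 20, 9, -6, -5, 5, -12, -13, -19, -16, -15]
20 > parent 17 at index 0, swap → [20, 17, 9, -6, -5, 5, -12, -13, -19, -16, -15]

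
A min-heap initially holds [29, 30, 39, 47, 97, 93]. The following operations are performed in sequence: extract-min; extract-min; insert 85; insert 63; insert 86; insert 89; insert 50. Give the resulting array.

extract-min → returns 29:
  remove root 29; move last element 93 to root → [93, 30, 39, 47, 97]
  93 vs smaller child 30 at index 1, swap → [30, 93, 39, 47, 97]
  93 vs smaller child 47 at index 3, swap → [30, 47, 39, 93, 97]
extract-min → returns 30:
  remove root 30; move last element 97 to root → [97, 47, 39, 93]
  97 vs smaller child 39 at index 2, swap → [39, 47, 97, 93]
insert 85:
  append 85 at index 4 → [39, 47, 97, 93, 85] (no swap needed)
insert 63:
  append 63 at index 5 → [39, 47, 97, 93, 85, 63]
  63 < parent 97 at index 2, swap → [39, 47, 63, 93, 85, 97]
insert 86:
  append 86 at index 6 → [39, 47, 63, 93, 85, 97, 86] (no swap needed)
insert 89:
  append 89 at index 7 → [39, 47, 63, 93, 85, 97, 86, 89]
  89 < parent 93 at index 3, swap → [39, 47, 63, 89, 85, 97, 86, 93]
insert 50:
  append 50 at index 8 → [39, 47, 63, 89, 85, 97, 86, 93, 50]
  50 < parent 89 at index 3, swap → [39, 47, 63, 50, 85, 97, 86, 93, 89]

[39, 47, 63, 50, 85, 97, 86, 93, 89]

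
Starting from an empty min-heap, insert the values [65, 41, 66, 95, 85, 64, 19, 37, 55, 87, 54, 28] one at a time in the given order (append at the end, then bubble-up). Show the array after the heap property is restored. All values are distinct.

[19, 37, 28, 55, 54, 41, 64, 95, 65, 87, 85, 66]

Insert 65:
  append 65 at index 0 → [65] (no swap needed)
Insert 41:
  append 41 at index 1 → [65, 41]
  41 < parent 65 at index 0, swap → [41, 65]
Insert 66:
  append 66 at index 2 → [41, 65, 66] (no swap needed)
Insert 95:
  append 95 at index 3 → [41, 65, 66, 95] (no swap needed)
Insert 85:
  append 85 at index 4 → [41, 65, 66, 95, 85] (no swap needed)
Insert 64:
  append 64 at index 5 → [41, 65, 66, 95, 85, 64]
  64 < parent 66 at index 2, swap → [41, 65, 64, 95, 85, 66]
Insert 19:
  append 19 at index 6 → [41, 65, 64, 95, 85, 66, 19]
  19 < parent 64 at index 2, swap → [41, 65, 19, 95, 85, 66, 64]
  19 < parent 41 at index 0, swap → [19, 65, 41, 95, 85, 66, 64]
Insert 37:
  append 37 at index 7 → [19, 65, 41, 95, 85, 66, 64, 37]
  37 < parent 95 at index 3, swap → [19, 65, 41, 37, 85, 66, 64, 95]
  37 < parent 65 at index 1, swap → [19, 37, 41, 65, 85, 66, 64, 95]
Insert 55:
  append 55 at index 8 → [19, 37, 41, 65, 85, 66, 64, 95, 55]
  55 < parent 65 at index 3, swap → [19, 37, 41, 55, 85, 66, 64, 95, 65]
Insert 87:
  append 87 at index 9 → [19, 37, 41, 55, 85, 66, 64, 95, 65, 87] (no swap needed)
Insert 54:
  append 54 at index 10 → [19, 37, 41, 55, 85, 66, 64, 95, 65, 87, 54]
  54 < parent 85 at index 4, swap → [19, 37, 41, 55, 54, 66, 64, 95, 65, 87, 85]
Insert 28:
  append 28 at index 11 → [19, 37, 41, 55, 54, 66, 64, 95, 65, 87, 85, 28]
  28 < parent 66 at index 5, swap → [19, 37, 41, 55, 54, 28, 64, 95, 65, 87, 85, 66]
  28 < parent 41 at index 2, swap → [19, 37, 28, 55, 54, 41, 64, 95, 65, 87, 85, 66]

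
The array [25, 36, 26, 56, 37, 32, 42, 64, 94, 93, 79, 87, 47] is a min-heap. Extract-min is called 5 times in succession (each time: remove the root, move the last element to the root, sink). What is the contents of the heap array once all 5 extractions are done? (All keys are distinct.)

[42, 56, 47, 64, 79, 94, 87, 93]

extract-min #1 returns 25:
  remove root 25; move last element 47 to root → [47, 36, 26, 56, 37, 32, 42, 64, 94, 93, 79, 87]
  47 vs smaller child 26 at index 2, swap → [26, 36, 47, 56, 37, 32, 42, 64, 94, 93, 79, 87]
  47 vs smaller child 32 at index 5, swap → [26, 36, 32, 56, 37, 47, 42, 64, 94, 93, 79, 87]
extract-min #2 returns 26:
  remove root 26; move last element 87 to root → [87, 36, 32, 56, 37, 47, 42, 64, 94, 93, 79]
  87 vs smaller child 32 at index 2, swap → [32, 36, 87, 56, 37, 47, 42, 64, 94, 93, 79]
  87 vs smaller child 42 at index 6, swap → [32, 36, 42, 56, 37, 47, 87, 64, 94, 93, 79]
extract-min #3 returns 32:
  remove root 32; move last element 79 to root → [79, 36, 42, 56, 37, 47, 87, 64, 94, 93]
  79 vs smaller child 36 at index 1, swap → [36, 79, 42, 56, 37, 47, 87, 64, 94, 93]
  79 vs smaller child 37 at index 4, swap → [36, 37, 42, 56, 79, 47, 87, 64, 94, 93]
extract-min #4 returns 36:
  remove root 36; move last element 93 to root → [93, 37, 42, 56, 79, 47, 87, 64, 94]
  93 vs smaller child 37 at index 1, swap → [37, 93, 42, 56, 79, 47, 87, 64, 94]
  93 vs smaller child 56 at index 3, swap → [37, 56, 42, 93, 79, 47, 87, 64, 94]
  93 vs smaller child 64 at index 7, swap → [37, 56, 42, 64, 79, 47, 87, 93, 94]
extract-min #5 returns 37:
  remove root 37; move last element 94 to root → [94, 56, 42, 64, 79, 47, 87, 93]
  94 vs smaller child 42 at index 2, swap → [42, 56, 94, 64, 79, 47, 87, 93]
  94 vs smaller child 47 at index 5, swap → [42, 56, 47, 64, 79, 94, 87, 93]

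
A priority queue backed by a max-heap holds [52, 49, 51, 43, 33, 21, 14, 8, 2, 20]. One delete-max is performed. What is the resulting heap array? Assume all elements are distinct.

remove root 52; move last element 20 to root → [20, 49, 51, 43, 33, 21, 14, 8, 2]
20 vs larger child 51 at index 2, swap → [51, 49, 20, 43, 33, 21, 14, 8, 2]
20 vs larger child 21 at index 5, swap → [51, 49, 21, 43, 33, 20, 14, 8, 2]

[51, 49, 21, 43, 33, 20, 14, 8, 2]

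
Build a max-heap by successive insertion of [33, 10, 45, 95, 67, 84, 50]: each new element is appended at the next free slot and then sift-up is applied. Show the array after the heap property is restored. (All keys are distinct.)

[95, 67, 84, 10, 45, 33, 50]

Insert 33:
  append 33 at index 0 → [33] (no swap needed)
Insert 10:
  append 10 at index 1 → [33, 10] (no swap needed)
Insert 45:
  append 45 at index 2 → [33, 10, 45]
  45 > parent 33 at index 0, swap → [45, 10, 33]
Insert 95:
  append 95 at index 3 → [45, 10, 33, 95]
  95 > parent 10 at index 1, swap → [45, 95, 33, 10]
  95 > parent 45 at index 0, swap → [95, 45, 33, 10]
Insert 67:
  append 67 at index 4 → [95, 45, 33, 10, 67]
  67 > parent 45 at index 1, swap → [95, 67, 33, 10, 45]
Insert 84:
  append 84 at index 5 → [95, 67, 33, 10, 45, 84]
  84 > parent 33 at index 2, swap → [95, 67, 84, 10, 45, 33]
Insert 50:
  append 50 at index 6 → [95, 67, 84, 10, 45, 33, 50] (no swap needed)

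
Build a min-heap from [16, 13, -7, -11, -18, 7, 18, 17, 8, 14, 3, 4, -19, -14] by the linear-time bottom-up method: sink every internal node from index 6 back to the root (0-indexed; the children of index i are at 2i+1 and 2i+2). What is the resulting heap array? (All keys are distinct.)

[-19, -18, -14, -11, 3, -7, 16, 17, 8, 14, 13, 4, 7, 18]

sift down from index 6:
  18 vs only child -14 at index 13, swap → [16, 13, -7, -11, -18, 7, -14, 17, 8, 14, 3, 4, -19, 18]
sift down from index 5:
  7 vs smaller child -19 at index 12, swap → [16, 13, -7, -11, -18, -19, -14, 17, 8, 14, 3, 4, 7, 18]
sift down from index 4: already satisfies heap property
sift down from index 3: already satisfies heap property
sift down from index 2:
  -7 vs smaller child -19 at index 5, swap → [16, 13, -19, -11, -18, -7, -14, 17, 8, 14, 3, 4, 7, 18]
sift down from index 1:
  13 vs smaller child -18 at index 4, swap → [16, -18, -19, -11, 13, -7, -14, 17, 8, 14, 3, 4, 7, 18]
  13 vs smaller child 3 at index 10, swap → [16, -18, -19, -11, 3, -7, -14, 17, 8, 14, 13, 4, 7, 18]
sift down from index 0:
  16 vs smaller child -19 at index 2, swap → [-19, -18, 16, -11, 3, -7, -14, 17, 8, 14, 13, 4, 7, 18]
  16 vs smaller child -14 at index 6, swap → [-19, -18, -14, -11, 3, -7, 16, 17, 8, 14, 13, 4, 7, 18]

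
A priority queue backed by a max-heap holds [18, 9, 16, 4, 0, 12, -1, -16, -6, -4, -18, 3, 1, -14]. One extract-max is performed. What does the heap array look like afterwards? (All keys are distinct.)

remove root 18; move last element -14 to root → [-14, 9, 16, 4, 0, 12, -1, -16, -6, -4, -18, 3, 1]
-14 vs larger child 16 at index 2, swap → [16, 9, -14, 4, 0, 12, -1, -16, -6, -4, -18, 3, 1]
-14 vs larger child 12 at index 5, swap → [16, 9, 12, 4, 0, -14, -1, -16, -6, -4, -18, 3, 1]
-14 vs larger child 3 at index 11, swap → [16, 9, 12, 4, 0, 3, -1, -16, -6, -4, -18, -14, 1]

[16, 9, 12, 4, 0, 3, -1, -16, -6, -4, -18, -14, 1]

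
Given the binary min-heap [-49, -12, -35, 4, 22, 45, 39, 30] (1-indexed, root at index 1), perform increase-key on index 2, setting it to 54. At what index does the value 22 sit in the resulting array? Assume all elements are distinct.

set index 2 from -12 to 54 → [-49, 54, -35, 4, 22, 45, 39, 30]
54 vs smaller child 4 at index 4, swap → [-49, 4, -35, 54, 22, 45, 39, 30]
54 vs only child 30 at index 8, swap → [-49, 4, -35, 30, 22, 45, 39, 54]
resulting array: [-49, 4, -35, 30, 22, 45, 39, 54]

5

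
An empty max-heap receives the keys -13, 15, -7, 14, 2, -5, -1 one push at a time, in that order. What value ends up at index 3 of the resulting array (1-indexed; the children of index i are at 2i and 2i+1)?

-1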